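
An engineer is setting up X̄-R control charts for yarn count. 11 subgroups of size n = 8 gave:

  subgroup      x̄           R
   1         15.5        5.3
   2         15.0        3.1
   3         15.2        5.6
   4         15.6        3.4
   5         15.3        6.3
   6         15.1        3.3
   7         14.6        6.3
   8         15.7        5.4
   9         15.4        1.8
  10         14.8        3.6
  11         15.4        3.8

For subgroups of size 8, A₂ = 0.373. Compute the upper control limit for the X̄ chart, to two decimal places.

X̄̄ = (15.5 + 15.0 + 15.2 + 15.6 + 15.3 + 15.1 + 14.6 + 15.7 + 15.4 + 14.8 + 15.4) / 11 = 167.6000 / 11 = 15.2364
R̄ = (5.3 + 3.1 + 5.6 + 3.4 + 6.3 + 3.3 + 6.3 + 5.4 + 1.8 + 3.6 + 3.8) / 11 = 47.9000 / 11 = 4.3545
UCL = X̄̄ + A₂·R̄ = 15.2364 + 0.373 × 4.3545 = 16.8606

16.86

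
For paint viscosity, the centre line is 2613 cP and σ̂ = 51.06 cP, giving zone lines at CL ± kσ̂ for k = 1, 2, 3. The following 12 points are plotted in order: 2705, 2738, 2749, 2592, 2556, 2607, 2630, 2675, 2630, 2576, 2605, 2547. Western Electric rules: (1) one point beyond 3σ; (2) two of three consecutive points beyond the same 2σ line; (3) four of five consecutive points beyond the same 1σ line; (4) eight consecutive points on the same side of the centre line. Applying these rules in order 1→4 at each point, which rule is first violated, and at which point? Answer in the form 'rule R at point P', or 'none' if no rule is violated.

Zone of each point (C = within 1σ̂, B = 1σ̂–2σ̂, A = 2σ̂–3σ̂, * = beyond 3σ̂; sign = side of CL): 1:+B, 2:+A, 3:+A, 4:-C, 5:-B, 6:-C, 7:+C, 8:+B, 9:+C, 10:-C, 11:-C, 12:-B
Rule 2 (two of three consecutive points beyond the same 2σ limit) is satisfied at point 3.

rule 2 at point 3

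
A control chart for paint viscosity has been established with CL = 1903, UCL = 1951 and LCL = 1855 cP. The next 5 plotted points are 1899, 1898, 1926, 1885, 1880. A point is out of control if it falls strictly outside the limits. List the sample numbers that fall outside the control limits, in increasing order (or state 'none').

All 5 points lie within [1855, 1951].

none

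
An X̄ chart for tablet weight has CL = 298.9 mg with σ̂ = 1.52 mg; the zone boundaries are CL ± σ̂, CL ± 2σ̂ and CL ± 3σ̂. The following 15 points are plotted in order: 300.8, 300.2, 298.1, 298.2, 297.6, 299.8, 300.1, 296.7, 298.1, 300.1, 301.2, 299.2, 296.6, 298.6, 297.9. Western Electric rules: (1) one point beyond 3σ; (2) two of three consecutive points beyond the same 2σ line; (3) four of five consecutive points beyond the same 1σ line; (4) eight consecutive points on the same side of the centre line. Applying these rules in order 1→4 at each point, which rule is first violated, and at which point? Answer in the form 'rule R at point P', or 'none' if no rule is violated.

none

Zone of each point (C = within 1σ̂, B = 1σ̂–2σ̂, A = 2σ̂–3σ̂, * = beyond 3σ̂; sign = side of CL): 1:+B, 2:+C, 3:-C, 4:-C, 5:-C, 6:+C, 7:+C, 8:-B, 9:-C, 10:+C, 11:+B, 12:+C, 13:-B, 14:-C, 15:-C
No rule fires across all 15 points.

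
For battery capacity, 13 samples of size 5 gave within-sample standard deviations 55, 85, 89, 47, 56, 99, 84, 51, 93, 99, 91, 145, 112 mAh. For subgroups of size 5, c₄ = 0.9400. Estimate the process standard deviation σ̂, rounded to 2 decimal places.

s̄ = (55 + 85 + 89 + 47 + 56 + 99 + 84 + 51 + 93 + 99 + 91 + 145 + 112) / 13 = 85.0769
σ̂ = s̄ / c₄ = 85.0769 / 0.9400 = 90.5074

90.51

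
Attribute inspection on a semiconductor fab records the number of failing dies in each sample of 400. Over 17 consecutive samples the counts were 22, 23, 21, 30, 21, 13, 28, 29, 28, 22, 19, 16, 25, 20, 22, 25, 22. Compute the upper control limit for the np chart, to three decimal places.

p̄ = Σdᵢ / (k·n) = 386 / (17 × 400) = 0.05676
UCL = np̄ + 3·√(np̄(1−p̄)) = 22.7059 + 3 × √(22.7059×0.94324) = 22.7059 + 3 × 4.6278 = 36.5894

36.589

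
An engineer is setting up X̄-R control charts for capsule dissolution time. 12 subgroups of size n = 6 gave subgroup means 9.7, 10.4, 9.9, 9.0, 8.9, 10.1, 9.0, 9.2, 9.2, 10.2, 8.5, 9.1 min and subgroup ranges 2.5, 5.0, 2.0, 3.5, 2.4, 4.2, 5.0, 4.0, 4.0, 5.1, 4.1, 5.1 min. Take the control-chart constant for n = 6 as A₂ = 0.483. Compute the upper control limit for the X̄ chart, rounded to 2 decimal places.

11.32

X̄̄ = (9.7 + 10.4 + 9.9 + 9.0 + 8.9 + 10.1 + 9.0 + 9.2 + 9.2 + 10.2 + 8.5 + 9.1) / 12 = 113.2000 / 12 = 9.4333
R̄ = (2.5 + 5.0 + 2.0 + 3.5 + 2.4 + 4.2 + 5.0 + 4.0 + 4.0 + 5.1 + 4.1 + 5.1) / 12 = 46.9000 / 12 = 3.9083
UCL = X̄̄ + A₂·R̄ = 9.4333 + 0.483 × 3.9083 = 11.3211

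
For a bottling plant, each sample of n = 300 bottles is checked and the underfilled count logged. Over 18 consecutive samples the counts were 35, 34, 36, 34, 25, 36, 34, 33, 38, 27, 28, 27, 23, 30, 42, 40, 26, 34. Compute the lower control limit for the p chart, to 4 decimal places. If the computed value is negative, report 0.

0.0541

p̄ = Σdᵢ / (k·n) = 582 / (18 × 300) = 0.10778
LCL = p̄ − 3·√(p̄(1−p̄)/n) = 0.10778 − 3 × 0.01790 = 0.05407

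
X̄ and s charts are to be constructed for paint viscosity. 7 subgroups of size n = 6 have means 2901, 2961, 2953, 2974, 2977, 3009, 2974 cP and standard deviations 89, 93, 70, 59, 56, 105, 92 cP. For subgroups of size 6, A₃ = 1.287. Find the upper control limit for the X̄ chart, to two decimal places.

X̄̄ = (2901 + 2961 + 2953 + 2974 + 2977 + 3009 + 2974) / 7 = 2964.1429
s̄ = (89 + 93 + 70 + 59 + 56 + 105 + 92) / 7 = 80.5714
UCL = X̄̄ + A₃·s̄ = 2964.1429 + 1.287 × 80.5714 = 3067.8383

3067.84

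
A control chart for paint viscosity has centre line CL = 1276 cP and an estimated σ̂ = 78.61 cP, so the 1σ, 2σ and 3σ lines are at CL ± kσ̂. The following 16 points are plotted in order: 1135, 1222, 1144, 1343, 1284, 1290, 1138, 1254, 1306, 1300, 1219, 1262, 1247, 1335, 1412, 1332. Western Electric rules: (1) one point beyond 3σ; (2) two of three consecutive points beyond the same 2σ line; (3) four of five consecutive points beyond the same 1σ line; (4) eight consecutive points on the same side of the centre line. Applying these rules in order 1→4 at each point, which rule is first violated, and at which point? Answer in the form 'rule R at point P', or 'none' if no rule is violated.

none

Zone of each point (C = within 1σ̂, B = 1σ̂–2σ̂, A = 2σ̂–3σ̂, * = beyond 3σ̂; sign = side of CL): 1:-B, 2:-C, 3:-B, 4:+C, 5:+C, 6:+C, 7:-B, 8:-C, 9:+C, 10:+C, 11:-C, 12:-C, 13:-C, 14:+C, 15:+B, 16:+C
No rule fires across all 16 points.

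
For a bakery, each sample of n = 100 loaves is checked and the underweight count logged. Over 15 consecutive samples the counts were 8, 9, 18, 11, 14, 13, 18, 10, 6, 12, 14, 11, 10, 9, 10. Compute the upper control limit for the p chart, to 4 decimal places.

p̄ = Σdᵢ / (k·n) = 173 / (15 × 100) = 0.11533
UCL = p̄ + 3·√(p̄(1−p̄)/n) = 0.11533 + 3 × √(0.11533×0.88467/100) = 0.11533 + 3 × 0.03194 = 0.21116

0.2112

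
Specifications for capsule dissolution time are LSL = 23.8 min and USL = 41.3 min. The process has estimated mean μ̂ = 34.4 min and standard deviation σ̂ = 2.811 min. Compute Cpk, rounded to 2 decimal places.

Cpu = (USL − μ̂) / (3σ̂) = (41.3 − 34.4) / (3 × 2.811) = 0.8182; Cpl = (μ̂ − LSL) / (3σ̂) = (34.4 − 23.8) / (3 × 2.811) = 1.2570; Cpk = min(Cpu, Cpl) = 0.8182

0.82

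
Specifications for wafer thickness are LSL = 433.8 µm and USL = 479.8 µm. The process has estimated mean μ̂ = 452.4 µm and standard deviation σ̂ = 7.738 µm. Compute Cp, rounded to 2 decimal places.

Cp = (USL − LSL) / (6σ̂) = (479.8 − 433.8) / (6 × 7.738) = 46.0000 / 46.4280 = 0.9908

0.99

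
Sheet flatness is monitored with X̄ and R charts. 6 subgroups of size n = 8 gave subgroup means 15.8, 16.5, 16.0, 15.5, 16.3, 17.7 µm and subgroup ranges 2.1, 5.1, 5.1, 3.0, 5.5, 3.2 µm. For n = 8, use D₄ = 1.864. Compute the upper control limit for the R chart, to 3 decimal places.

7.456

R̄ = (2.1 + 5.1 + 5.1 + 3.0 + 5.5 + 3.2) / 6 = 24.0000 / 6 = 4.0000
UCL_R = D₄·R̄ = 1.864 × 4.0000 = 7.4560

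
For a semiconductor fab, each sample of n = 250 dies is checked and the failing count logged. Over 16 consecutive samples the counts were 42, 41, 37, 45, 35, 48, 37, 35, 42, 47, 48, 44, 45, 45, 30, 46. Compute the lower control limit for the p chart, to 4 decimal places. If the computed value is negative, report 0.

0.0960

p̄ = Σdᵢ / (k·n) = 667 / (16 × 250) = 0.16675
LCL = p̄ − 3·√(p̄(1−p̄)/n) = 0.16675 − 3 × 0.02357 = 0.09603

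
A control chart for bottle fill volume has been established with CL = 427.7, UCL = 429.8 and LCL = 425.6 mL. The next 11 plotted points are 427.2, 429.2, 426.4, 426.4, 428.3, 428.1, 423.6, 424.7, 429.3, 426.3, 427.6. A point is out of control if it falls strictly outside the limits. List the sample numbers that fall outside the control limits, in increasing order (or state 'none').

7, 8

Compare each point to [425.6, 429.8]: sample 7 = 423.6 < LCL; sample 8 = 424.7 < LCL.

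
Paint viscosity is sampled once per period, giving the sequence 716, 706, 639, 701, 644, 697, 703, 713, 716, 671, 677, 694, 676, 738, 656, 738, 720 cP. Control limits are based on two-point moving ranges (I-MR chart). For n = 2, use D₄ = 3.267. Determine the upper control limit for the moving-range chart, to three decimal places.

122.104

Moving ranges: 10, 67, 62, 57, 53, 6, 10, 3, 45, 6, 17, 18, 62, 82, 82, 18; M̄R̄ = 598.0000 / 16 = 37.3750
UCL_MR = D₄·M̄R̄ = 3.267 × 37.3750 = 122.1041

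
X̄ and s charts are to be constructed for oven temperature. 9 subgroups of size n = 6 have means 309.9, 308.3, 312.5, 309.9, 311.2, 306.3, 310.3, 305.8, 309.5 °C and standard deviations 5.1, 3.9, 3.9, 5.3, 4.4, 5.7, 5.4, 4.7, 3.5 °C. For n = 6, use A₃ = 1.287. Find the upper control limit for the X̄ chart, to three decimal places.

X̄̄ = (309.9 + 308.3 + 312.5 + 309.9 + 311.2 + 306.3 + 310.3 + 305.8 + 309.5) / 9 = 309.3000
s̄ = (5.1 + 3.9 + 3.9 + 5.3 + 4.4 + 5.7 + 5.4 + 4.7 + 3.5) / 9 = 4.6556
UCL = X̄̄ + A₃·s̄ = 309.3000 + 1.287 × 4.6556 = 315.2917

315.292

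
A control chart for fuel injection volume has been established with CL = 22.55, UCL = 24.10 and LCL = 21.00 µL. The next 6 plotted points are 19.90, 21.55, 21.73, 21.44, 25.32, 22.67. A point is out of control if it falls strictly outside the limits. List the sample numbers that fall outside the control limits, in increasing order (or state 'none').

Compare each point to [21.00, 24.10]: sample 1 = 19.90 < LCL; sample 5 = 25.32 > UCL.

1, 5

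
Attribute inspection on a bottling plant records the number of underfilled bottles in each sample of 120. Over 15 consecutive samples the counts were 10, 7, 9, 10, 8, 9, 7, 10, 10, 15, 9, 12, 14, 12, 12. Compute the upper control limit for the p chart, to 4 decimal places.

0.1622

p̄ = Σdᵢ / (k·n) = 154 / (15 × 120) = 0.08556
UCL = p̄ + 3·√(p̄(1−p̄)/n) = 0.08556 + 3 × √(0.08556×0.91444/120) = 0.08556 + 3 × 0.02553 = 0.16216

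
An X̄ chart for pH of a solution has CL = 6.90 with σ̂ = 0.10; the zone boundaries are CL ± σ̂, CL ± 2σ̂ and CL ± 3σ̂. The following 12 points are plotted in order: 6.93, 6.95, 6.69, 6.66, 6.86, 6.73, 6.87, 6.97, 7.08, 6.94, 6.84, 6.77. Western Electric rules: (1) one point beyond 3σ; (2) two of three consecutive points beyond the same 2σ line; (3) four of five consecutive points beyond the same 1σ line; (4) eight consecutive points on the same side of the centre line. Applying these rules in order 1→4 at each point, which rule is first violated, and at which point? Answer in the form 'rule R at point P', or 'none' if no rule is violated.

rule 2 at point 4

Zone of each point (C = within 1σ̂, B = 1σ̂–2σ̂, A = 2σ̂–3σ̂, * = beyond 3σ̂; sign = side of CL): 1:+C, 2:+C, 3:-A, 4:-A, 5:-C, 6:-B, 7:-C, 8:+C, 9:+B, 10:+C, 11:-C, 12:-B
Rule 2 (two of three consecutive points beyond the same 2σ limit) is satisfied at point 4.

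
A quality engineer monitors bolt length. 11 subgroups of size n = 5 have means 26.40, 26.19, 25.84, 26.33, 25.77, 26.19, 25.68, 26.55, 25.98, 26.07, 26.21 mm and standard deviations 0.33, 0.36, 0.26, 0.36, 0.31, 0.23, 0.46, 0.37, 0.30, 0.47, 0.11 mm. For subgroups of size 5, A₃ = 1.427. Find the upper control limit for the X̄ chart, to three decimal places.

X̄̄ = (26.40 + 26.19 + 25.84 + 26.33 + 25.77 + 26.19 + 25.68 + 26.55 + 25.98 + 26.07 + 26.21) / 11 = 26.1100
s̄ = (0.33 + 0.36 + 0.26 + 0.36 + 0.31 + 0.23 + 0.46 + 0.37 + 0.30 + 0.47 + 0.11) / 11 = 0.3236
UCL = X̄̄ + A₃·s̄ = 26.1100 + 1.427 × 0.3236 = 26.5718

26.572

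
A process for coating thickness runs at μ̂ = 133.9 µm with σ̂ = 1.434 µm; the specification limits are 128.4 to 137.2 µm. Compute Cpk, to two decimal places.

Cpu = (USL − μ̂) / (3σ̂) = (137.2 − 133.9) / (3 × 1.434) = 0.7671; Cpl = (μ̂ − LSL) / (3σ̂) = (133.9 − 128.4) / (3 × 1.434) = 1.2785; Cpk = min(Cpu, Cpl) = 0.7671

0.77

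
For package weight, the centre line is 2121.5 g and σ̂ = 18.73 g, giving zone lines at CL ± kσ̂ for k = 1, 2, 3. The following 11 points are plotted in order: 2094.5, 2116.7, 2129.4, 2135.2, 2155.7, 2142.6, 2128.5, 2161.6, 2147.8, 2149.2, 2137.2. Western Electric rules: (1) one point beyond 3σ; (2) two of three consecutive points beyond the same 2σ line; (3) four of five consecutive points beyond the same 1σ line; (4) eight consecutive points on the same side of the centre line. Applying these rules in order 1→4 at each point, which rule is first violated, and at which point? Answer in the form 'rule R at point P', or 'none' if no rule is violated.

Zone of each point (C = within 1σ̂, B = 1σ̂–2σ̂, A = 2σ̂–3σ̂, * = beyond 3σ̂; sign = side of CL): 1:-B, 2:-C, 3:+C, 4:+C, 5:+B, 6:+B, 7:+C, 8:+A, 9:+B, 10:+B, 11:+C
Rule 3 (four of five consecutive points beyond the same 1σ limit) is satisfied at point 9.

rule 3 at point 9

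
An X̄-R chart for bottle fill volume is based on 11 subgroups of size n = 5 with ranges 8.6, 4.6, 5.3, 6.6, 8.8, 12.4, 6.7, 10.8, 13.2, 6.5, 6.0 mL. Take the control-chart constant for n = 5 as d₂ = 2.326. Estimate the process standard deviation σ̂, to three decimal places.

3.498

R̄ = (8.6 + 4.6 + 5.3 + 6.6 + 8.8 + 12.4 + 6.7 + 10.8 + 13.2 + 6.5 + 6.0) / 11 = 8.1364
σ̂ = R̄ / d₂ = 8.1364 / 2.326 = 3.4980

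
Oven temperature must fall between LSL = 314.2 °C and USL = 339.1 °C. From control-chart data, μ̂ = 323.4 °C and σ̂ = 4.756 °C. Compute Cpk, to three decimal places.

Cpu = (USL − μ̂) / (3σ̂) = (339.1 − 323.4) / (3 × 4.756) = 1.1004; Cpl = (μ̂ − LSL) / (3σ̂) = (323.4 − 314.2) / (3 × 4.756) = 0.6448; Cpk = min(Cpu, Cpl) = 0.6448

0.645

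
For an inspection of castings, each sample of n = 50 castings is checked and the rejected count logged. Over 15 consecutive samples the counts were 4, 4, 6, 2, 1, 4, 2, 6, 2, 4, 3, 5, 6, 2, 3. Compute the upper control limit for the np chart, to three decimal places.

9.083

p̄ = Σdᵢ / (k·n) = 54 / (15 × 50) = 0.07200
UCL = np̄ + 3·√(np̄(1−p̄)) = 3.6000 + 3 × √(3.6000×0.92800) = 3.6000 + 3 × 1.8278 = 9.0834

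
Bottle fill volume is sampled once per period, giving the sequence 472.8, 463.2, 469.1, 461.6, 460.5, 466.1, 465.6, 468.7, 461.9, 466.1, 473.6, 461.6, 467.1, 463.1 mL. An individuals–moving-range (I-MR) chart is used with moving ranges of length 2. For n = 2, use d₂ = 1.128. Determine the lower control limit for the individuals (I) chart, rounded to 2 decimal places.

X̄ = (472.8 + 463.2 + 469.1 + 461.6 + 460.5 + 466.1 + 465.6 + 468.7 + 461.9 + 466.1 + 473.6 + 461.6 + 467.1 + 463.1) / 14 = 465.7857
Moving ranges: 9.6, 5.9, 7.5, 1.1, 5.6, 0.5, 3.1, 6.8, 4.2, 7.5, 12.0, 5.5, 4.0; M̄R̄ = 73.3000 / 13 = 5.6385
LCL = X̄ − 3·M̄R̄/d₂ = 465.7857 − 3 × 5.6385 / 1.128 = 450.7898

450.79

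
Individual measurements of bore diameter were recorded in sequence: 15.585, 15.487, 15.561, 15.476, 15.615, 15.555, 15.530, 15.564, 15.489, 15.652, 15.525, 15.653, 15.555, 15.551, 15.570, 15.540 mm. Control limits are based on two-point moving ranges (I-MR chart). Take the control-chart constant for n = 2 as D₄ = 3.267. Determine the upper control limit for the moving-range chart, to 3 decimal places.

0.252

Moving ranges: 0.098, 0.074, 0.085, 0.139, 0.060, 0.025, 0.034, 0.075, 0.163, 0.127, 0.128, 0.098, 0.004, 0.019, 0.030; M̄R̄ = 1.1590 / 15 = 0.0773
UCL_MR = D₄·M̄R̄ = 3.267 × 0.0773 = 0.2524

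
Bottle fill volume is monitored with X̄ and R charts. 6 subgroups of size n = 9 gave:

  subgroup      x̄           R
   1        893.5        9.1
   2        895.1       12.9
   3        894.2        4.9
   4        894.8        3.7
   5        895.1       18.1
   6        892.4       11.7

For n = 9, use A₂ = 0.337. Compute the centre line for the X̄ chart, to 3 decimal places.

894.183

X̄̄ = (893.5 + 895.1 + 894.2 + 894.8 + 895.1 + 892.4) / 6 = 5365.1000 / 6 = 894.1833
CL = X̄̄ = 894.1833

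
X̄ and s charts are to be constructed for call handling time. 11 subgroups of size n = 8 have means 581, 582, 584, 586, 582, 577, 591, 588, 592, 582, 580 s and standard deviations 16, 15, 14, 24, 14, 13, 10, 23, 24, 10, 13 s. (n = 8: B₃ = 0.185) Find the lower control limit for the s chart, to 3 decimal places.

2.960

s̄ = (16 + 15 + 14 + 24 + 14 + 13 + 10 + 23 + 24 + 10 + 13) / 11 = 16.0000
LCL_s = B₃·s̄ = 0.185 × 16.0000 = 2.9600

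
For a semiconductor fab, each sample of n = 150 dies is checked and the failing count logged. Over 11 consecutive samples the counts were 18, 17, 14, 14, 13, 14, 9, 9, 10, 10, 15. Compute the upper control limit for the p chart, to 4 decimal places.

p̄ = Σdᵢ / (k·n) = 143 / (11 × 150) = 0.08667
UCL = p̄ + 3·√(p̄(1−p̄)/n) = 0.08667 + 3 × √(0.08667×0.91333/150) = 0.08667 + 3 × 0.02297 = 0.15558

0.1556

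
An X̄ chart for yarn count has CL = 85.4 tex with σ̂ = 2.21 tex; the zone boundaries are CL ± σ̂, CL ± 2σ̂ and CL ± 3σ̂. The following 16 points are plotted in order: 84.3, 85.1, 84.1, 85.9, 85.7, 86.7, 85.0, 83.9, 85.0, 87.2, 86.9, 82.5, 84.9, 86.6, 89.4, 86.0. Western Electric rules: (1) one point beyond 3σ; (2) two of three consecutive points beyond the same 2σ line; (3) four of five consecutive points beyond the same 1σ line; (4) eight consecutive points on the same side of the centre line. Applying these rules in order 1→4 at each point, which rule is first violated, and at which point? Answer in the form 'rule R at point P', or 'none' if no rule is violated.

Zone of each point (C = within 1σ̂, B = 1σ̂–2σ̂, A = 2σ̂–3σ̂, * = beyond 3σ̂; sign = side of CL): 1:-C, 2:-C, 3:-C, 4:+C, 5:+C, 6:+C, 7:-C, 8:-C, 9:-C, 10:+C, 11:+C, 12:-B, 13:-C, 14:+C, 15:+B, 16:+C
No rule fires across all 16 points.

none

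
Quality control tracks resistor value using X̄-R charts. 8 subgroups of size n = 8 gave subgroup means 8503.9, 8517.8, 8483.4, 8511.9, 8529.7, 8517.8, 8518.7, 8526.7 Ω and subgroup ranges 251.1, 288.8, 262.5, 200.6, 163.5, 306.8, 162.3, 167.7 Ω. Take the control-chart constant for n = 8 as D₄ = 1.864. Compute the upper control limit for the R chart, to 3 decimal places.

R̄ = (251.1 + 288.8 + 262.5 + 200.6 + 163.5 + 306.8 + 162.3 + 167.7) / 8 = 1803.3000 / 8 = 225.4125
UCL_R = D₄·R̄ = 1.864 × 225.4125 = 420.1689

420.169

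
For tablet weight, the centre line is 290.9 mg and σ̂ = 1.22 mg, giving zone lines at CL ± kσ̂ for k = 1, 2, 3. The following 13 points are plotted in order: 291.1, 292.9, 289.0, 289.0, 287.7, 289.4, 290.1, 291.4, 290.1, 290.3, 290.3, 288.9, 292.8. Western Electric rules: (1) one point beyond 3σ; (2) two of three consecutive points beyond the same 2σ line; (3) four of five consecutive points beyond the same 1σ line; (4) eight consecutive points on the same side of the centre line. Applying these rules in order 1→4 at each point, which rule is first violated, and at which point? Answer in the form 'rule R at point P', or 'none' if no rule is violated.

rule 3 at point 6

Zone of each point (C = within 1σ̂, B = 1σ̂–2σ̂, A = 2σ̂–3σ̂, * = beyond 3σ̂; sign = side of CL): 1:+C, 2:+B, 3:-B, 4:-B, 5:-A, 6:-B, 7:-C, 8:+C, 9:-C, 10:-C, 11:-C, 12:-B, 13:+B
Rule 3 (four of five consecutive points beyond the same 1σ limit) is satisfied at point 6.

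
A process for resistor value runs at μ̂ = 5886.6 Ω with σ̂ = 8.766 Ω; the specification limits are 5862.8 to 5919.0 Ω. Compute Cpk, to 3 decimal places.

Cpu = (USL − μ̂) / (3σ̂) = (5919.0 − 5886.6) / (3 × 8.766) = 1.2320; Cpl = (μ̂ − LSL) / (3σ̂) = (5886.6 − 5862.8) / (3 × 8.766) = 0.9050; Cpk = min(Cpu, Cpl) = 0.9050

0.905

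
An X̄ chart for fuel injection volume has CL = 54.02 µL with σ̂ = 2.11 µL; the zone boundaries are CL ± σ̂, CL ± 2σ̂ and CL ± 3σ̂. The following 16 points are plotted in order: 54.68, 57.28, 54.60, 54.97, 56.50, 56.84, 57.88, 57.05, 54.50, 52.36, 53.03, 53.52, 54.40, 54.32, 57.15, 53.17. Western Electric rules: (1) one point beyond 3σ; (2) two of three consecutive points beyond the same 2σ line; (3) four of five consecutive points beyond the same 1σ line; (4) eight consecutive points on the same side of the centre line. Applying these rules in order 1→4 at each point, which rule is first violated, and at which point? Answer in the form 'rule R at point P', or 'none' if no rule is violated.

rule 3 at point 8

Zone of each point (C = within 1σ̂, B = 1σ̂–2σ̂, A = 2σ̂–3σ̂, * = beyond 3σ̂; sign = side of CL): 1:+C, 2:+B, 3:+C, 4:+C, 5:+B, 6:+B, 7:+B, 8:+B, 9:+C, 10:-C, 11:-C, 12:-C, 13:+C, 14:+C, 15:+B, 16:-C
Rule 3 (four of five consecutive points beyond the same 1σ limit) is satisfied at point 8.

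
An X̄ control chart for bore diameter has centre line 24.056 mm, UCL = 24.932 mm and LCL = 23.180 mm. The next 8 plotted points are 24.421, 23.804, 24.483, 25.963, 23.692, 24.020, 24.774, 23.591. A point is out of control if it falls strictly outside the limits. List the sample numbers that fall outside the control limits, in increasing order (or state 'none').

Compare each point to [23.180, 24.932]: sample 4 = 25.963 > UCL.

4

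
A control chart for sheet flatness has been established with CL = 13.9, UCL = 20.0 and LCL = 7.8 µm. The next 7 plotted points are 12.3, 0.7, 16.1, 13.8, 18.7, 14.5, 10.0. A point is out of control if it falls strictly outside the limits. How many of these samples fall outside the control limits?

Compare each point to [7.8, 20.0]: sample 2 = 0.7 < LCL.

1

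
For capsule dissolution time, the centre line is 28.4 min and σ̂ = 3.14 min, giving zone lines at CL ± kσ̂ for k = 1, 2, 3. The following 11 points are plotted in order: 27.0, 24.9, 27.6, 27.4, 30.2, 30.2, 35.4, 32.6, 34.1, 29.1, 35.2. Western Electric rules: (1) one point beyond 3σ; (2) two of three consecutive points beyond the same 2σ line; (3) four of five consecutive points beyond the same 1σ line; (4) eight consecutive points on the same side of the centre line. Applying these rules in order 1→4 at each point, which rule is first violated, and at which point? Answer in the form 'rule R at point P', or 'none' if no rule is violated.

rule 3 at point 11

Zone of each point (C = within 1σ̂, B = 1σ̂–2σ̂, A = 2σ̂–3σ̂, * = beyond 3σ̂; sign = side of CL): 1:-C, 2:-B, 3:-C, 4:-C, 5:+C, 6:+C, 7:+A, 8:+B, 9:+B, 10:+C, 11:+A
Rule 3 (four of five consecutive points beyond the same 1σ limit) is satisfied at point 11.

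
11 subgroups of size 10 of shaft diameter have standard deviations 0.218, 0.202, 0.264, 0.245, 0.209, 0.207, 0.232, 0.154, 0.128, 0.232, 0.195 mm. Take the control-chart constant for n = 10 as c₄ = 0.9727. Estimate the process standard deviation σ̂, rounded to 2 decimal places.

s̄ = (0.218 + 0.202 + 0.264 + 0.245 + 0.209 + 0.207 + 0.232 + 0.154 + 0.128 + 0.232 + 0.195) / 11 = 0.2078
σ̂ = s̄ / c₄ = 0.2078 / 0.9727 = 0.2137

0.21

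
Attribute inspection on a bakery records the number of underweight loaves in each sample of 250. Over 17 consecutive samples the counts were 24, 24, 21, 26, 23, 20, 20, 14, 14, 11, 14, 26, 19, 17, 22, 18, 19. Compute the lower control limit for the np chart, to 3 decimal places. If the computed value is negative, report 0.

6.800

p̄ = Σdᵢ / (k·n) = 332 / (17 × 250) = 0.07812
LCL = np̄ − 3·√(np̄(1−p̄)) = 19.5294 − 3 × 4.2431 = 6.8001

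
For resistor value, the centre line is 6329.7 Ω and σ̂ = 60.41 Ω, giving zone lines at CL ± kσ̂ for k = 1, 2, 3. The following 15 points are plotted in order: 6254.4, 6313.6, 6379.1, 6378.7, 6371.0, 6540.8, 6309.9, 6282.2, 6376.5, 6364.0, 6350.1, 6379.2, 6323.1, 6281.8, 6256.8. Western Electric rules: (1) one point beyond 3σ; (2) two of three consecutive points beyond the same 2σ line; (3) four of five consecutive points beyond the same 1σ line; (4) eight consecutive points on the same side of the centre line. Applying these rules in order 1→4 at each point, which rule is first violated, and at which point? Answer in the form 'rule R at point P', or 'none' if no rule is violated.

rule 1 at point 6

Zone of each point (C = within 1σ̂, B = 1σ̂–2σ̂, A = 2σ̂–3σ̂, * = beyond 3σ̂; sign = side of CL): 1:-B, 2:-C, 3:+C, 4:+C, 5:+C, 6:+*, 7:-C, 8:-C, 9:+C, 10:+C, 11:+C, 12:+C, 13:-C, 14:-C, 15:-B
Rule 1 (one point beyond the 3σ limits) is satisfied at point 6.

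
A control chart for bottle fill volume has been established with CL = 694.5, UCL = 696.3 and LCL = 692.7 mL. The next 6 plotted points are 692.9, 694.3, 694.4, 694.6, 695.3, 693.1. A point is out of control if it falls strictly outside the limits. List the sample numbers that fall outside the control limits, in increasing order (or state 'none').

All 6 points lie within [692.7, 696.3].

none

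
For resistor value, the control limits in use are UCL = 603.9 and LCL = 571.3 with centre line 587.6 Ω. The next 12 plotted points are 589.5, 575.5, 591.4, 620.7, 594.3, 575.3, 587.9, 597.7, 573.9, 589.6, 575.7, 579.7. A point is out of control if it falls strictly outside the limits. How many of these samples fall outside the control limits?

1

Compare each point to [571.3, 603.9]: sample 4 = 620.7 > UCL.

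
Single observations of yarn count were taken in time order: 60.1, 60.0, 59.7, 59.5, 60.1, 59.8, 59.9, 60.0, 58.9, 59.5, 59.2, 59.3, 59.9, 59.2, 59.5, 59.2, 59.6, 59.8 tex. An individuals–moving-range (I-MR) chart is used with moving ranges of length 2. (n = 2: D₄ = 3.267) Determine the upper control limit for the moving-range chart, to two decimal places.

1.21

Moving ranges: 0.1, 0.3, 0.2, 0.6, 0.3, 0.1, 0.1, 1.1, 0.6, 0.3, 0.1, 0.6, 0.7, 0.3, 0.3, 0.4, 0.2; M̄R̄ = 6.3000 / 17 = 0.3706
UCL_MR = D₄·M̄R̄ = 3.267 × 0.3706 = 1.2107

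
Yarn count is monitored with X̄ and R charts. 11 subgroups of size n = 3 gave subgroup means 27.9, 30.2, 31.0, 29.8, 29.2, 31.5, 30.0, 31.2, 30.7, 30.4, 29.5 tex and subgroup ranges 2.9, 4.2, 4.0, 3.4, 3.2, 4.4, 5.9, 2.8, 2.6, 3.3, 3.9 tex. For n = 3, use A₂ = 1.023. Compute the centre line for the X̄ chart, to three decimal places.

X̄̄ = (27.9 + 30.2 + 31.0 + 29.8 + 29.2 + 31.5 + 30.0 + 31.2 + 30.7 + 30.4 + 29.5) / 11 = 331.4000 / 11 = 30.1273
CL = X̄̄ = 30.1273

30.127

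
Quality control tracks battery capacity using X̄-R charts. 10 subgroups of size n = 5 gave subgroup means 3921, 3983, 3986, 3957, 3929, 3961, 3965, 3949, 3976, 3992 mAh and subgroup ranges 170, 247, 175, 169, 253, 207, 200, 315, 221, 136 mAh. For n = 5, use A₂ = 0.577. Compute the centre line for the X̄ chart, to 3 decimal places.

X̄̄ = (3921 + 3983 + 3986 + 3957 + 3929 + 3961 + 3965 + 3949 + 3976 + 3992) / 10 = 39619.0000 / 10 = 3961.9000
CL = X̄̄ = 3961.9000

3961.900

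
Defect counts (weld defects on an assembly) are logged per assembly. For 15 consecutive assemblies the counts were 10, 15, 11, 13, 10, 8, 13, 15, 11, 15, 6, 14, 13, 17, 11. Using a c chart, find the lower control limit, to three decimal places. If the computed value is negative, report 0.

1.683

c̄ = (10 + 15 + 11 + 13 + 10 + 8 + 13 + 15 + 11 + 15 + 6 + 14 + 13 + 17 + 11) / 15 = 182 / 15 = 12.1333
LCL = c̄ − 3√c̄ = 12.1333 − 3 × 3.4833 = 1.6835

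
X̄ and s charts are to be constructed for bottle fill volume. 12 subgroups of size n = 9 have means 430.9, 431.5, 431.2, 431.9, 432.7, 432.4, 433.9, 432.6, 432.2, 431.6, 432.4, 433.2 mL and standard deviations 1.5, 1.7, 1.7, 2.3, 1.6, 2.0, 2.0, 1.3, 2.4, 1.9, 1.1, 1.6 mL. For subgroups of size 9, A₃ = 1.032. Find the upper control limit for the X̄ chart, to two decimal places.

X̄̄ = (430.9 + 431.5 + 431.2 + 431.9 + 432.7 + 432.4 + 433.9 + 432.6 + 432.2 + 431.6 + 432.4 + 433.2) / 12 = 432.2083
s̄ = (1.5 + 1.7 + 1.7 + 2.3 + 1.6 + 2.0 + 2.0 + 1.3 + 2.4 + 1.9 + 1.1 + 1.6) / 12 = 1.7583
UCL = X̄̄ + A₃·s̄ = 432.2083 + 1.032 × 1.7583 = 434.0229

434.02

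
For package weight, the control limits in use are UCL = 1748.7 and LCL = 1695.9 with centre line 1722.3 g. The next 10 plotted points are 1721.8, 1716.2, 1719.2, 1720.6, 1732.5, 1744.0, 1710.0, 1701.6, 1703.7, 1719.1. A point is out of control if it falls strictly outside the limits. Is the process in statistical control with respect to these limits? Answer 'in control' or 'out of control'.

All 10 points lie within [1695.9, 1748.7].

in control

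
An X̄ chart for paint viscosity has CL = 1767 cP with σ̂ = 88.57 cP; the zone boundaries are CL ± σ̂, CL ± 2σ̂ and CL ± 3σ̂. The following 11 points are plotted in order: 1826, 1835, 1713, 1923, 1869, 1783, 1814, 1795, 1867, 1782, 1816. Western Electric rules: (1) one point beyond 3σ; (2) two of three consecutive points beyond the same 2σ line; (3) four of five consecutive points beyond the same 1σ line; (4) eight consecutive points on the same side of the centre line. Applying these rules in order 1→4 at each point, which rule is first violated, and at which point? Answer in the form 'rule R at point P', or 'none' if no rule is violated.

Zone of each point (C = within 1σ̂, B = 1σ̂–2σ̂, A = 2σ̂–3σ̂, * = beyond 3σ̂; sign = side of CL): 1:+C, 2:+C, 3:-C, 4:+B, 5:+B, 6:+C, 7:+C, 8:+C, 9:+B, 10:+C, 11:+C
Rule 4 (eight consecutive points on the same side of the centre line) is satisfied at point 11.

rule 4 at point 11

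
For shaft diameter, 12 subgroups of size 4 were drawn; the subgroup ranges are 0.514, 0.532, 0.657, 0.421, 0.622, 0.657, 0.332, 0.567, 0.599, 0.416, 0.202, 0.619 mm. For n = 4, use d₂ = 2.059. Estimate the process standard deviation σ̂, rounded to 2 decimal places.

0.25

R̄ = (0.514 + 0.532 + 0.657 + 0.421 + 0.622 + 0.657 + 0.332 + 0.567 + 0.599 + 0.416 + 0.202 + 0.619) / 12 = 0.5115
σ̂ = R̄ / d₂ = 0.5115 / 2.059 = 0.2484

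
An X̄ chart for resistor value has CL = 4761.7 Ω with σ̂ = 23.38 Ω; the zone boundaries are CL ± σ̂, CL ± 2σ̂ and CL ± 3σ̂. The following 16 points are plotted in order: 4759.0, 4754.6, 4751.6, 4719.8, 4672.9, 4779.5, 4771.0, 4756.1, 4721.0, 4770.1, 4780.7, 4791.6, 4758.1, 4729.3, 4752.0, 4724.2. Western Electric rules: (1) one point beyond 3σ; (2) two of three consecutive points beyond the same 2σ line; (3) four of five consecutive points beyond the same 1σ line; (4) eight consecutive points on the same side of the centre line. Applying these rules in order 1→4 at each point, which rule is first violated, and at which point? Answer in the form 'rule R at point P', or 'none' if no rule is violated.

Zone of each point (C = within 1σ̂, B = 1σ̂–2σ̂, A = 2σ̂–3σ̂, * = beyond 3σ̂; sign = side of CL): 1:-C, 2:-C, 3:-C, 4:-B, 5:-*, 6:+C, 7:+C, 8:-C, 9:-B, 10:+C, 11:+C, 12:+B, 13:-C, 14:-B, 15:-C, 16:-B
Rule 1 (one point beyond the 3σ limits) is satisfied at point 5.

rule 1 at point 5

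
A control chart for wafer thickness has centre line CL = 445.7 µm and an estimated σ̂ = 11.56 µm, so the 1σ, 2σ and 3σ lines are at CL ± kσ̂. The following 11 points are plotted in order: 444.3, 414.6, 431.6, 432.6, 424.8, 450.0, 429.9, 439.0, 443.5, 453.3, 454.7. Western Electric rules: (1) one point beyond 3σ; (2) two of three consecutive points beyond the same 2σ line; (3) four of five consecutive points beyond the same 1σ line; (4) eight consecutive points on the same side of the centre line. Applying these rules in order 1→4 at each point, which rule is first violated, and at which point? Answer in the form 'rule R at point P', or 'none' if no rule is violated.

Zone of each point (C = within 1σ̂, B = 1σ̂–2σ̂, A = 2σ̂–3σ̂, * = beyond 3σ̂; sign = side of CL): 1:-C, 2:-A, 3:-B, 4:-B, 5:-B, 6:+C, 7:-B, 8:-C, 9:-C, 10:+C, 11:+C
Rule 3 (four of five consecutive points beyond the same 1σ limit) is satisfied at point 5.

rule 3 at point 5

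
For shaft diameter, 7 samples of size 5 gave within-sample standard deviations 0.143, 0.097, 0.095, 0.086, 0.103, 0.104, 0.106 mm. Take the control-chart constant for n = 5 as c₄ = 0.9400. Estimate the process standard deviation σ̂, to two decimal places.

s̄ = (0.143 + 0.097 + 0.095 + 0.086 + 0.103 + 0.104 + 0.106) / 7 = 0.1049
σ̂ = s̄ / c₄ = 0.1049 / 0.9400 = 0.1116

0.11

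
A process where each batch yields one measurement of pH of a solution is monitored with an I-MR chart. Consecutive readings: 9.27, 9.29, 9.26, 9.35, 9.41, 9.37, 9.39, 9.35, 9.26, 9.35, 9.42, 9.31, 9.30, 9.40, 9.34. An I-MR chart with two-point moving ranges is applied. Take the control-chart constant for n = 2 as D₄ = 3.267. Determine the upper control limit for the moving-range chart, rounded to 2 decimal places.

0.19

Moving ranges: 0.02, 0.03, 0.09, 0.06, 0.04, 0.02, 0.04, 0.09, 0.09, 0.07, 0.11, 0.01, 0.10, 0.06; M̄R̄ = 0.8300 / 14 = 0.0593
UCL_MR = D₄·M̄R̄ = 3.267 × 0.0593 = 0.1937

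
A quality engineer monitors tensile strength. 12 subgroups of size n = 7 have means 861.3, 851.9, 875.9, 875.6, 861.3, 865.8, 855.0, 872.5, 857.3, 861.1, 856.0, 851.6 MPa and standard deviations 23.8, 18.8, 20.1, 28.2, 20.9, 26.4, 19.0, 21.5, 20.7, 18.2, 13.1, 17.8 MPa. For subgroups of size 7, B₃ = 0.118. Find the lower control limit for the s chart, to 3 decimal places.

2.444

s̄ = (23.8 + 18.8 + 20.1 + 28.2 + 20.9 + 26.4 + 19.0 + 21.5 + 20.7 + 18.2 + 13.1 + 17.8) / 12 = 20.7083
LCL_s = B₃·s̄ = 0.118 × 20.7083 = 2.4436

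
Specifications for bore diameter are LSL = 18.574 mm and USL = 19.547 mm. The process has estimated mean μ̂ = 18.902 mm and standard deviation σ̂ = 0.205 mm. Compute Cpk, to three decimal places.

0.533

Cpu = (USL − μ̂) / (3σ̂) = (19.547 − 18.902) / (3 × 0.205) = 1.0488; Cpl = (μ̂ − LSL) / (3σ̂) = (18.902 − 18.574) / (3 × 0.205) = 0.5333; Cpk = min(Cpu, Cpl) = 0.5333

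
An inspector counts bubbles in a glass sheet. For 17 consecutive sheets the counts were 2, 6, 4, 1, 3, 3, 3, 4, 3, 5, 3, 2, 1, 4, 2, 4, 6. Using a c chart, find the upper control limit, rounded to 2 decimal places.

8.74

c̄ = (2 + 6 + 4 + 1 + 3 + 3 + 3 + 4 + 3 + 5 + 3 + 2 + 1 + 4 + 2 + 4 + 6) / 17 = 56 / 17 = 3.2941
UCL = c̄ + 3√c̄ = 3.2941 + 3 × √3.2941 = 3.2941 + 3 × 1.8150 = 8.7390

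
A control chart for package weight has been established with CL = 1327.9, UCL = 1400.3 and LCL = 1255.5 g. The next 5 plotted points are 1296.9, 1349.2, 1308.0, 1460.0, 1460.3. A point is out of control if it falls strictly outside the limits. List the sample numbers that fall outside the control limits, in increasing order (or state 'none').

Compare each point to [1255.5, 1400.3]: sample 4 = 1460.0 > UCL; sample 5 = 1460.3 > UCL.

4, 5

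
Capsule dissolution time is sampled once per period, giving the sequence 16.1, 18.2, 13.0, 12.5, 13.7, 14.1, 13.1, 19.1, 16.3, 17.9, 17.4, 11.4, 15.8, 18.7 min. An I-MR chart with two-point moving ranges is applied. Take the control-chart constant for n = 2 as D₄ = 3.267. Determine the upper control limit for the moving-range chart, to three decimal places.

Moving ranges: 2.1, 5.2, 0.5, 1.2, 0.4, 1.0, 6.0, 2.8, 1.6, 0.5, 6.0, 4.4, 2.9; M̄R̄ = 34.6000 / 13 = 2.6615
UCL_MR = D₄·M̄R̄ = 3.267 × 2.6615 = 8.6952

8.695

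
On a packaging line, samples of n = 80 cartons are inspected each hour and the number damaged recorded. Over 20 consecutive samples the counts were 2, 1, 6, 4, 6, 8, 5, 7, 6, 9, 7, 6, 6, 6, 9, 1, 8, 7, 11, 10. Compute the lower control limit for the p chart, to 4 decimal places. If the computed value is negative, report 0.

0.0000

p̄ = Σdᵢ / (k·n) = 125 / (20 × 80) = 0.07812
LCL = p̄ − 3·√(p̄(1−p̄)/n) = 0.07812 − 3 × 0.03000 = -0.01189 → 0 (negative, so LCL = 0)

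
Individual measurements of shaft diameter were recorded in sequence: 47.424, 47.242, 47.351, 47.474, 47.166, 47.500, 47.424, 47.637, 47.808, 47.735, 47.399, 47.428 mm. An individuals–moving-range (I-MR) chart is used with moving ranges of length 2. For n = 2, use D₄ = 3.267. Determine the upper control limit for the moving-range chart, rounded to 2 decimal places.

Moving ranges: 0.182, 0.109, 0.123, 0.308, 0.334, 0.076, 0.213, 0.171, 0.073, 0.336, 0.029; M̄R̄ = 1.9540 / 11 = 0.1776
UCL_MR = D₄·M̄R̄ = 3.267 × 0.1776 = 0.5803

0.58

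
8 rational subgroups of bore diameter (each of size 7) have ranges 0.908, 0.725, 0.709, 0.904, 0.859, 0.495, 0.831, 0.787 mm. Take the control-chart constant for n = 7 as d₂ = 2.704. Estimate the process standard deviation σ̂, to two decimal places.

R̄ = (0.908 + 0.725 + 0.709 + 0.904 + 0.859 + 0.495 + 0.831 + 0.787) / 8 = 0.7772
σ̂ = R̄ / d₂ = 0.7772 / 2.704 = 0.2874

0.29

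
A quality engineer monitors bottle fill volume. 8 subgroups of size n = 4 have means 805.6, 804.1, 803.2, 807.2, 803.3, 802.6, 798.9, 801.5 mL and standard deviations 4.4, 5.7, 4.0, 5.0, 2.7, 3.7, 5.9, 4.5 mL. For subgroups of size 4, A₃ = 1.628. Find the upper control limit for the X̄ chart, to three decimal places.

X̄̄ = (805.6 + 804.1 + 803.2 + 807.2 + 803.3 + 802.6 + 798.9 + 801.5) / 8 = 803.3000
s̄ = (4.4 + 5.7 + 4.0 + 5.0 + 2.7 + 3.7 + 5.9 + 4.5) / 8 = 4.4875
UCL = X̄̄ + A₃·s̄ = 803.3000 + 1.628 × 4.4875 = 810.6056

810.606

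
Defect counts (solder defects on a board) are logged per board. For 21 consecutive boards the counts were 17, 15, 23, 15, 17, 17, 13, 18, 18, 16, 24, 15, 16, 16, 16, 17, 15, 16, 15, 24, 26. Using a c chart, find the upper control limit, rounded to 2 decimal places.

c̄ = (17 + 15 + 23 + 15 + 17 + 17 + 13 + 18 + 18 + 16 + 24 + 15 + 16 + 16 + 16 + 17 + 15 + 16 + 15 + 24 + 26) / 21 = 369 / 21 = 17.5714
UCL = c̄ + 3√c̄ = 17.5714 + 3 × √17.5714 = 17.5714 + 3 × 4.1918 = 30.1469

30.15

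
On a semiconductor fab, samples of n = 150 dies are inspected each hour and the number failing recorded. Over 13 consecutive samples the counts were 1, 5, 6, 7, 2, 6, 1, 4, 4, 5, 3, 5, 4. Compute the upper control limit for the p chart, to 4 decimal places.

p̄ = Σdᵢ / (k·n) = 53 / (13 × 150) = 0.02718
UCL = p̄ + 3·√(p̄(1−p̄)/n) = 0.02718 + 3 × √(0.02718×0.97282/150) = 0.02718 + 3 × 0.01328 = 0.06701

0.0670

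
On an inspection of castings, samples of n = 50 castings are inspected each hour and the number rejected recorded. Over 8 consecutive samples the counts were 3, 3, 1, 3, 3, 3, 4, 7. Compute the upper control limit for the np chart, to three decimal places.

p̄ = Σdᵢ / (k·n) = 27 / (8 × 50) = 0.06750
UCL = np̄ + 3·√(np̄(1−p̄)) = 3.3750 + 3 × √(3.3750×0.93250) = 3.3750 + 3 × 1.7740 = 8.6971

8.697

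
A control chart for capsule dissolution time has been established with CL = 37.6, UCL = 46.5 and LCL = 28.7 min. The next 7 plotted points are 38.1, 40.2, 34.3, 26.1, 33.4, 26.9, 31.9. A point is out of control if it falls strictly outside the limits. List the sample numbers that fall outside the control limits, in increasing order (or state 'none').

4, 6

Compare each point to [28.7, 46.5]: sample 4 = 26.1 < LCL; sample 6 = 26.9 < LCL.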